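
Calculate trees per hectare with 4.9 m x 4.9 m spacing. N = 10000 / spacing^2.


N = 10000 / 4.9^2 = 10000 / 24.01 = 416.493 ≈ 416 trees/ha

416 trees/ha


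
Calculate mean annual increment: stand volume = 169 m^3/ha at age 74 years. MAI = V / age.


MAI = 169 / 74 = 2.2838 ≈ 2.28 m^3/ha/yr

2.28 m^3/ha/yr


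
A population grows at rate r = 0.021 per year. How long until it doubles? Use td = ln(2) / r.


td = ln(2) / 0.021 = 0.693147 / 0.021 = 33.0070 ≈ 33.0 years

33.0 years


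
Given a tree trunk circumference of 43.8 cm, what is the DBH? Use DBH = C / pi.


DBH = C / pi = 43.8 / 3.141593 = 13.9420 ≈ 13.94 cm

13.94 cm


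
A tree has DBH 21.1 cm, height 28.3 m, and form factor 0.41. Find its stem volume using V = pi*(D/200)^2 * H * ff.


(D/200)^2 = (21.1/200)^2 = 0.1055^2 = 0.01113025
BA = 3.141593 * 0.01113025 = 0.0349667 m^2
V = 0.0349667 * 28.3 * 0.41 = 0.405719 ≈ 0.406 m^3

0.406 m^3


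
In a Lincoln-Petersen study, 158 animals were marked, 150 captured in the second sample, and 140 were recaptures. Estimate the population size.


N = M * C / R = 158 * 150 / 140 = 23700 / 140 = 169.29 ≈ 169

169 individuals


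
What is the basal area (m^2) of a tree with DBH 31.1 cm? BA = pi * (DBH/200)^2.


D/200 = 31.1/200 = 0.1555 m
(D/200)^2 = 0.1555^2 = 0.02418025
BA = 3.141593 * 0.02418025 = 0.0759645 ≈ 0.0760 m^2

0.0760 m^2


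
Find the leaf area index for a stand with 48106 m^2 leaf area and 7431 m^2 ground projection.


LAI = 48106 / 7431 = 6.4737 ≈ 6.47

6.47


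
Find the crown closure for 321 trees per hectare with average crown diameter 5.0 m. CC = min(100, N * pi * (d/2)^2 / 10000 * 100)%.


(d/2)^2 = (5.0/2)^2 = 2.5^2 = 6.25
Crown area = 3.141593 * 6.25 = 19.6350 m^2
N * area / 10000 * 100 = 321 * 19.6350 / 10000 * 100 = 63.0284
CC = min(100, 63.0284) = 63.0284 ≈ 63.0%

63.0%


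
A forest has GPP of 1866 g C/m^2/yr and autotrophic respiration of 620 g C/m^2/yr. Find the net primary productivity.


NPP = GPP - Ra = 1866 - 620 = 1246 g C/m^2/yr

1246 g C/m^2/yr


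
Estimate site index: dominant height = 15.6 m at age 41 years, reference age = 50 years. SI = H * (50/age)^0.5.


50/41 = 1.21951
(1.21951)^0.5 = 1.10431
SI = 15.6 * 1.10431 = 17.2272 ≈ 17.2 m

17.2 m


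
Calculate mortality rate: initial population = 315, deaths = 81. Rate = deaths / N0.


Mortality rate = 81 / 315 = 0.257143 ≈ 0.2571

0.2571


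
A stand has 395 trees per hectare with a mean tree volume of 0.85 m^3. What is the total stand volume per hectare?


V_stand = 395 * 0.85 = 335.75 ≈ 335.8 m^3/ha

335.8 m^3/ha


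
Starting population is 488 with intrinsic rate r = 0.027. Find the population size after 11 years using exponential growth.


r*t = 0.027 * 11 = 0.297
exp(0.297) = 1.34582
N = 488 * 1.34582 = 656.760 ≈ 657

657


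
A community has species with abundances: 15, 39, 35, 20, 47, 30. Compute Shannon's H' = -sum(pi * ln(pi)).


Total N = 15 + 39 + 35 + 20 + 47 + 30 = 186
Per-species terms:
  p = 15/186 = 0.080645; ln(p) = -2.517698; p*ln(p) = 0.080645 * (-2.517698) = -0.203040
  p = 39/186 = 0.209677; ln(p) = -1.562187; p*ln(p) = 0.209677 * (-1.562187) = -0.327555
  p = 35/186 = 0.188172; ln(p) = -1.670399; p*ln(p) = 0.188172 * (-1.670399) = -0.314322
  p = 20/186 = 0.107527; ln(p) = -2.230013; p*ln(p) = 0.107527 * (-2.230013) = -0.239787
  p = 47/186 = 0.252688; ln(p) = -1.375600; p*ln(p) = 0.252688 * (-1.375600) = -0.347598
  p = 30/186 = 0.161290; ln(p) = -1.824551; p*ln(p) = 0.161290 * (-1.824551) = -0.294282
sum(p*ln(p)) = (-0.203040) + (-0.327555) + (-0.314322) + (-0.239787) + (-0.347598) + (-0.294282) = -1.726584
H' = -(-1.726584) = 1.726584 ≈ 1.7266

1.7266


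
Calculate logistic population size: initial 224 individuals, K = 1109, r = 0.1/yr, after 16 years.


(K - N0)/N0 = (1109 - 224)/224 = 885/224 = 3.95089
r*t = 0.1 * 16 = 1.6; exp(-1.6) = 0.201897
3.95089 * 0.201897 = 0.797673
1 + 0.797673 = 1.79767
N = 1109 / 1.79767 = 616.910 ≈ 617

617


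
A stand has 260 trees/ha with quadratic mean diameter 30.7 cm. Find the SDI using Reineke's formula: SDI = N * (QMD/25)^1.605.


QMD/25 = 30.7/25 = 1.228
(1.228)^1.605 = exp(1.605 * ln(1.228)) = exp(1.605 * 0.205387) = exp(0.329646) = 1.39048
SDI = 260 * 1.39048 = 361.525 ≈ 362

362


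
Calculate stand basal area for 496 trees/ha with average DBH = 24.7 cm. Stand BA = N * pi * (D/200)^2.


(D/200)^2 = (24.7/200)^2 = 0.1235^2 = 0.01525225
Individual BA = 3.141593 * 0.01525225 = 0.0479164 m^2
Stand BA = 496 * 0.0479164 = 23.7665 ≈ 23.77 m^2/ha

23.77 m^2/ha


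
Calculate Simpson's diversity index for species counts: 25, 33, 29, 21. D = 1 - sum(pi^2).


Total N = 25 + 33 + 29 + 21 = 108
Per-species terms:
  p = 25/108 = 0.231481; p^2 = 0.231481^2 = 0.053583
  p = 33/108 = 0.305556; p^2 = 0.305556^2 = 0.093364
  p = 29/108 = 0.268519; p^2 = 0.268519^2 = 0.072102
  p = 21/108 = 0.194444; p^2 = 0.194444^2 = 0.037808
sum(p^2) = 0.053583 + 0.093364 + 0.072102 + 0.037808 = 0.256857
D = 1 - 0.256857 = 0.743143 ≈ 0.7431

0.7431


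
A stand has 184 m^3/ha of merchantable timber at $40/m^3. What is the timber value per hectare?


Value = 184 * 40 = $7360/ha

$7360/ha


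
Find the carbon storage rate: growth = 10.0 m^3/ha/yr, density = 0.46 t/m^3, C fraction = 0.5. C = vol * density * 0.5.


C = 10.0 * 0.46 * 0.5 = 2.30 t C/ha/yr

2.30 t C/ha/yr


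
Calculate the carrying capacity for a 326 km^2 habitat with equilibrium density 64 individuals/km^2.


K = 64 * 326 = 20864 individuals

20864 individuals


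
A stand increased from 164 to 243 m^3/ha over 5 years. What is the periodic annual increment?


PAI = (V2 - V1) / period = (243 - 164) / 5 = 79 / 5 = 15.80 m^3/ha/yr

15.80 m^3/ha/yr


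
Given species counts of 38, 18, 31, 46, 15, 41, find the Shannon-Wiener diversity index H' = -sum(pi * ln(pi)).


Total N = 38 + 18 + 31 + 46 + 15 + 41 = 189
Per-species terms:
  p = 38/189 = 0.201058; ln(p) = -1.604162; p*ln(p) = 0.201058 * (-1.604162) = -0.322530
  p = 18/189 = 0.095238; ln(p) = -2.351376; p*ln(p) = 0.095238 * (-2.351376) = -0.223940
  p = 31/189 = 0.164021; ln(p) = -1.807761; p*ln(p) = 0.164021 * (-1.807761) = -0.296511
  p = 46/189 = 0.243386; ln(p) = -1.413107; p*ln(p) = 0.243386 * (-1.413107) = -0.343930
  p = 15/189 = 0.079365; ln(p) = -2.533698; p*ln(p) = 0.079365 * (-2.533698) = -0.201087
  p = 41/189 = 0.216931; ln(p) = -1.528176; p*ln(p) = 0.216931 * (-1.528176) = -0.331509
sum(p*ln(p)) = (-0.322530) + (-0.223940) + (-0.296511) + (-0.343930) + (-0.201087) + (-0.331509) = -1.719507
H' = -(-1.719507) = 1.719507 ≈ 1.7195

1.7195


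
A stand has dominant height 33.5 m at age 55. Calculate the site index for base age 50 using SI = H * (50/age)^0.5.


50/55 = 0.909091
(0.909091)^0.5 = 0.953463
SI = 33.5 * 0.953463 = 31.9410 ≈ 31.9 m

31.9 m


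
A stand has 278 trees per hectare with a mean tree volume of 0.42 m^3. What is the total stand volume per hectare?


V_stand = 278 * 0.42 = 116.76 ≈ 116.8 m^3/ha

116.8 m^3/ha


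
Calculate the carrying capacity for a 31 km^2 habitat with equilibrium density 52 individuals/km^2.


K = 52 * 31 = 1612 individuals

1612 individuals


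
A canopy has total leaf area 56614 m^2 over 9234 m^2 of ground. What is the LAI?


LAI = 56614 / 9234 = 6.1310 ≈ 6.13

6.13


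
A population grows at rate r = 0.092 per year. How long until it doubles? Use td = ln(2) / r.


td = ln(2) / 0.092 = 0.693147 / 0.092 = 7.53421 ≈ 7.5 years

7.5 years


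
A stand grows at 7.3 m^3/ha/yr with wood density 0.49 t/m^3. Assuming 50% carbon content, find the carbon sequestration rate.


C = 7.3 * 0.49 * 0.5 = 1.7885 ≈ 1.79 t C/ha/yr

1.79 t C/ha/yr


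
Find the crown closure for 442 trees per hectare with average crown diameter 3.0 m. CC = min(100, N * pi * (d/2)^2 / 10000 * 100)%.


(d/2)^2 = (3.0/2)^2 = 1.5^2 = 2.25
Crown area = 3.141593 * 2.25 = 7.06858 m^2
N * area / 10000 * 100 = 442 * 7.06858 / 10000 * 100 = 31.2431
CC = min(100, 31.2431) = 31.2431 ≈ 31.2%

31.2%


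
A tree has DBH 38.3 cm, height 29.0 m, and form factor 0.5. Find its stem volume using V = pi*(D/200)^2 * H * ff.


(D/200)^2 = (38.3/200)^2 = 0.1915^2 = 0.03667225
BA = 3.141593 * 0.03667225 = 0.115209 m^2
V = 0.115209 * 29.0 * 0.5 = 1.67053 ≈ 1.671 m^3

1.671 m^3


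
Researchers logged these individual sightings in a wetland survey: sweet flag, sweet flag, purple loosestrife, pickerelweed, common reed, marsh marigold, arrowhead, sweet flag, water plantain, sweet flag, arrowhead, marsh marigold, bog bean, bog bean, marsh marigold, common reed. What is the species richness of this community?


Total individuals logged = 16
Distinct species (count of individuals): sweet flag (4), purple loosestrife (1), pickerelweed (1), common reed (2), marsh marigold (3), arrowhead (2), water plantain (1), bog bean (2)
Species richness = number of distinct species = 8

8


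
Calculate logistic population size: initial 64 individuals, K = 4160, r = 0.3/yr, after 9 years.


(K - N0)/N0 = (4160 - 64)/64 = 4096/64 = 64.0000
r*t = 0.3 * 9 = 2.7; exp(-2.7) = 0.0672055
64.0000 * 0.0672055 = 4.30115
1 + 4.30115 = 5.30115
N = 4160 / 5.30115 = 784.735 ≈ 785

785


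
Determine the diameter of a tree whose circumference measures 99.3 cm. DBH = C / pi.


DBH = C / pi = 99.3 / 3.141593 = 31.6082 ≈ 31.61 cm

31.61 cm


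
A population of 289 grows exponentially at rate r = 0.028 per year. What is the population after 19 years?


r*t = 0.028 * 19 = 0.532
exp(0.532) = 1.70233
N = 289 * 1.70233 = 491.973 ≈ 492

492


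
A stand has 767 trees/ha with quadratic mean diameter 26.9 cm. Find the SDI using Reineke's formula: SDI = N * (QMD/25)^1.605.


QMD/25 = 26.9/25 = 1.076
(1.076)^1.605 = exp(1.605 * ln(1.076)) = exp(1.605 * 0.0732505) = exp(0.117567) = 1.12476
SDI = 767 * 1.12476 = 862.691 ≈ 863

863


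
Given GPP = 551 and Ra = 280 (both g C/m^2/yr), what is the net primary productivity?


NPP = GPP - Ra = 551 - 280 = 271 g C/m^2/yr

271 g C/m^2/yr


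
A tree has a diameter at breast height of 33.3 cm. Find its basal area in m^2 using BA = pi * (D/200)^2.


D/200 = 33.3/200 = 0.1665 m
(D/200)^2 = 0.1665^2 = 0.02772225
BA = 3.141593 * 0.02772225 = 0.0870920 ≈ 0.0871 m^2

0.0871 m^2


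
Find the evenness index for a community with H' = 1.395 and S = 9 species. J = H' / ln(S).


ln(9) = 2.19722
J = H' / ln(S) = 1.395 / 2.19722 = 0.634893 ≈ 0.6349

0.6349


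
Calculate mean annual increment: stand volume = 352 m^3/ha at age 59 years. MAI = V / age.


MAI = 352 / 59 = 5.9661 ≈ 5.97 m^3/ha/yr

5.97 m^3/ha/yr


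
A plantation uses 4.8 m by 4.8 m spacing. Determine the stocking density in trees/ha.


N = 10000 / 4.8^2 = 10000 / 23.04 = 434.028 ≈ 434 trees/ha

434 trees/ha


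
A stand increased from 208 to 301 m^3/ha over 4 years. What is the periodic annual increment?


PAI = (V2 - V1) / period = (301 - 208) / 4 = 93 / 4 = 23.25 m^3/ha/yr

23.25 m^3/ha/yr


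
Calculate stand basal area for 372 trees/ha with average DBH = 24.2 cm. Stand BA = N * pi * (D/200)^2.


(D/200)^2 = (24.2/200)^2 = 0.121^2 = 0.014641
Individual BA = 3.141593 * 0.014641 = 0.0459961 m^2
Stand BA = 372 * 0.0459961 = 17.1105 ≈ 17.11 m^2/ha

17.11 m^2/ha


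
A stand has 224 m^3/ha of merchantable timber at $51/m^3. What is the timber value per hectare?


Value = 224 * 51 = $11424/ha

$11424/ha


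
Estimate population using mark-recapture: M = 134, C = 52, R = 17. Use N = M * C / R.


N = M * C / R = 134 * 52 / 17 = 6968 / 17 = 409.88 ≈ 410

410 individuals


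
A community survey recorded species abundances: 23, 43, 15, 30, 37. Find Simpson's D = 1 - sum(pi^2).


Total N = 23 + 43 + 15 + 30 + 37 = 148
Per-species terms:
  p = 23/148 = 0.155405; p^2 = 0.155405^2 = 0.024151
  p = 43/148 = 0.290541; p^2 = 0.290541^2 = 0.084414
  p = 15/148 = 0.101351; p^2 = 0.101351^2 = 0.010272
  p = 30/148 = 0.202703; p^2 = 0.202703^2 = 0.041089
  p = 37/148 = 0.250000; p^2 = 0.250000^2 = 0.062500
sum(p^2) = 0.024151 + 0.084414 + 0.010272 + 0.041089 + 0.062500 = 0.222426
D = 1 - 0.222426 = 0.777574 ≈ 0.7776

0.7776


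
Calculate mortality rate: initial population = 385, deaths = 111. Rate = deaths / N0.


Mortality rate = 111 / 385 = 0.288312 ≈ 0.2883

0.2883


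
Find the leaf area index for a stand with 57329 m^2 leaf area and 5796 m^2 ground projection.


LAI = 57329 / 5796 = 9.8911 ≈ 9.89

9.89


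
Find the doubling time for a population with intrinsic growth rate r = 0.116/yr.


td = ln(2) / 0.116 = 0.693147 / 0.116 = 5.97541 ≈ 6.0 years

6.0 years


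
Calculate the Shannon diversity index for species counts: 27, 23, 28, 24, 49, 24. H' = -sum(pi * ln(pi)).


Total N = 27 + 23 + 28 + 24 + 49 + 24 = 175
Per-species terms:
  p = 27/175 = 0.154286; ln(p) = -1.868947; p*ln(p) = 0.154286 * (-1.868947) = -0.288352
  p = 23/175 = 0.131429; ln(p) = -2.029288; p*ln(p) = 0.131429 * (-2.029288) = -0.266707
  p = 28/175 = 0.160000; ln(p) = -1.832581; p*ln(p) = 0.160000 * (-1.832581) = -0.293213
  p = 24/175 = 0.137143; ln(p) = -1.986731; p*ln(p) = 0.137143 * (-1.986731) = -0.272466
  p = 49/175 = 0.280000; ln(p) = -1.272966; p*ln(p) = 0.280000 * (-1.272966) = -0.356430
  p = 24/175 = 0.137143; ln(p) = -1.986731; p*ln(p) = 0.137143 * (-1.986731) = -0.272466
sum(p*ln(p)) = (-0.288352) + (-0.266707) + (-0.293213) + (-0.272466) + (-0.356430) + (-0.272466) = -1.749634
H' = -(-1.749634) = 1.749634 ≈ 1.7496

1.7496


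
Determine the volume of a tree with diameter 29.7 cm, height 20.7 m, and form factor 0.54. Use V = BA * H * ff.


(D/200)^2 = (29.7/200)^2 = 0.1485^2 = 0.02205225
BA = 3.141593 * 0.02205225 = 0.0692792 m^2
V = 0.0692792 * 20.7 * 0.54 = 0.774403 ≈ 0.774 m^3

0.774 m^3


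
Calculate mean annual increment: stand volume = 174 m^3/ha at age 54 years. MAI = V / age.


MAI = 174 / 54 = 3.2222 ≈ 3.22 m^3/ha/yr

3.22 m^3/ha/yr


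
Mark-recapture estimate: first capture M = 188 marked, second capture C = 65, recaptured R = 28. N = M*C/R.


N = M * C / R = 188 * 65 / 28 = 12220 / 28 = 436.43 ≈ 436

436 individuals


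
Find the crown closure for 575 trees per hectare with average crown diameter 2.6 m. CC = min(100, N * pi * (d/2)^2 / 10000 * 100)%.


(d/2)^2 = (2.6/2)^2 = 1.3^2 = 1.69
Crown area = 3.141593 * 1.69 = 5.30929 m^2
N * area / 10000 * 100 = 575 * 5.30929 / 10000 * 100 = 30.5284
CC = min(100, 30.5284) = 30.5284 ≈ 30.5%

30.5%


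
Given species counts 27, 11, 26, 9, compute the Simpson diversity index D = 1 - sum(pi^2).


Total N = 27 + 11 + 26 + 9 = 73
Per-species terms:
  p = 27/73 = 0.369863; p^2 = 0.369863^2 = 0.136799
  p = 11/73 = 0.150685; p^2 = 0.150685^2 = 0.022706
  p = 26/73 = 0.356164; p^2 = 0.356164^2 = 0.126853
  p = 9/73 = 0.123288; p^2 = 0.123288^2 = 0.015200
sum(p^2) = 0.136799 + 0.022706 + 0.126853 + 0.015200 = 0.301558
D = 1 - 0.301558 = 0.698442 ≈ 0.6984

0.6984


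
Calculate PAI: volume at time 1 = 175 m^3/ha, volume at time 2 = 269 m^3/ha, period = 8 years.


PAI = (V2 - V1) / period = (269 - 175) / 8 = 94 / 8 = 11.75 m^3/ha/yr

11.75 m^3/ha/yr


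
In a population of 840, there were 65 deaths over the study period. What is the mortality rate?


Mortality rate = 65 / 840 = 0.077381 ≈ 0.0774

0.0774


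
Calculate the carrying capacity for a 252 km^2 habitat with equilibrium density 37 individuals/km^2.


K = 37 * 252 = 9324 individuals

9324 individuals


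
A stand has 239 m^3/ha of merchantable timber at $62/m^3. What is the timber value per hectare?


Value = 239 * 62 = $14818/ha

$14818/ha


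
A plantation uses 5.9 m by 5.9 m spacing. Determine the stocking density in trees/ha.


N = 10000 / 5.9^2 = 10000 / 34.81 = 287.274 ≈ 287 trees/ha

287 trees/ha


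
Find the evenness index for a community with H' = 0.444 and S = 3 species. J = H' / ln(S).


ln(3) = 1.09861
J = H' / ln(S) = 0.444 / 1.09861 = 0.404147 ≈ 0.4041

0.4041


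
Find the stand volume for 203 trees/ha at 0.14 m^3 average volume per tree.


V_stand = 203 * 0.14 = 28.42 ≈ 28.4 m^3/ha

28.4 m^3/ha


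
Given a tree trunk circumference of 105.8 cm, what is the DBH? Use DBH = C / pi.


DBH = C / pi = 105.8 / 3.141593 = 33.6772 ≈ 33.68 cm

33.68 cm


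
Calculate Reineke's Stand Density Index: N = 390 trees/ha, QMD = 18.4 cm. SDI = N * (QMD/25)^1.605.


QMD/25 = 18.4/25 = 0.736
(0.736)^1.605 = exp(1.605 * ln(0.736)) = exp(1.605 * (-0.306525)) = exp(-0.491973) = 0.611419
SDI = 390 * 0.611419 = 238.453 ≈ 238

238


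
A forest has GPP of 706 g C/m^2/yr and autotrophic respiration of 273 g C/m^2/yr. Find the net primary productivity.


NPP = GPP - Ra = 706 - 273 = 433 g C/m^2/yr

433 g C/m^2/yr


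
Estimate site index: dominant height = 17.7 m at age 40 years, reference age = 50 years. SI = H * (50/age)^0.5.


50/40 = 1.25000
(1.25000)^0.5 = 1.11803
SI = 17.7 * 1.11803 = 19.7891 ≈ 19.8 m

19.8 m


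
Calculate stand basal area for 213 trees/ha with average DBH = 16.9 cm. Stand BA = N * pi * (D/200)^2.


(D/200)^2 = (16.9/200)^2 = 0.0845^2 = 0.00714025
Individual BA = 3.141593 * 0.00714025 = 0.0224318 m^2
Stand BA = 213 * 0.0224318 = 4.77797 ≈ 4.78 m^2/ha

4.78 m^2/ha


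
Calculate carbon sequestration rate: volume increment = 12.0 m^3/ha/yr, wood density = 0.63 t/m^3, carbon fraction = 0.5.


C = 12.0 * 0.63 * 0.5 = 3.78 t C/ha/yr

3.78 t C/ha/yr


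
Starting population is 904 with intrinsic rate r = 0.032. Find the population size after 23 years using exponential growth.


r*t = 0.032 * 23 = 0.736
exp(0.736) = 2.08757
N = 904 * 2.08757 = 1887.16 ≈ 1887

1887


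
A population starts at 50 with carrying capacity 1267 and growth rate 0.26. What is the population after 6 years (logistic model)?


(K - N0)/N0 = (1267 - 50)/50 = 1217/50 = 24.3400
r*t = 0.26 * 6 = 1.56; exp(-1.56) = 0.210136
24.3400 * 0.210136 = 5.11471
1 + 5.11471 = 6.11471
N = 1267 / 6.11471 = 207.205 ≈ 207

207


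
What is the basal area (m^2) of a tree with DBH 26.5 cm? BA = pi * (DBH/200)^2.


D/200 = 26.5/200 = 0.1325 m
(D/200)^2 = 0.1325^2 = 0.01755625
BA = 3.141593 * 0.01755625 = 0.0551546 ≈ 0.0552 m^2

0.0552 m^2


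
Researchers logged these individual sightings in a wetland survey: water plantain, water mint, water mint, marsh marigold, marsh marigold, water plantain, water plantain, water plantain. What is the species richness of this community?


Total individuals logged = 8
Distinct species (count of individuals): water plantain (4), water mint (2), marsh marigold (2)
Species richness = number of distinct species = 3

3


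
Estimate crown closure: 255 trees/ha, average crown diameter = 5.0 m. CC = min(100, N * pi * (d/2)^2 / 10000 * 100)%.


(d/2)^2 = (5.0/2)^2 = 2.5^2 = 6.25
Crown area = 3.141593 * 6.25 = 19.6350 m^2
N * area / 10000 * 100 = 255 * 19.6350 / 10000 * 100 = 50.0693
CC = min(100, 50.0693) = 50.0693 ≈ 50.1%

50.1%


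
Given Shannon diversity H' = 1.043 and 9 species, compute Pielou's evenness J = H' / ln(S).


ln(9) = 2.19722
J = H' / ln(S) = 1.043 / 2.19722 = 0.474691 ≈ 0.4747

0.4747


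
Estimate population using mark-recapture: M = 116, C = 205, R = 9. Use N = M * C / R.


N = M * C / R = 116 * 205 / 9 = 23780 / 9 = 2642.22 ≈ 2642

2642 individuals


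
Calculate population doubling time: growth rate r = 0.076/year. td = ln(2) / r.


td = ln(2) / 0.076 = 0.693147 / 0.076 = 9.12036 ≈ 9.1 years

9.1 years


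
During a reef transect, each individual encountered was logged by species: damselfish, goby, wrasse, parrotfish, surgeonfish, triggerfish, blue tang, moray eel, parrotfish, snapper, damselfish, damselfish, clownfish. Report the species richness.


Total individuals logged = 13
Distinct species (count of individuals): damselfish (3), goby (1), wrasse (1), parrotfish (2), surgeonfish (1), triggerfish (1), blue tang (1), moray eel (1), snapper (1), clownfish (1)
Species richness = number of distinct species = 10

10


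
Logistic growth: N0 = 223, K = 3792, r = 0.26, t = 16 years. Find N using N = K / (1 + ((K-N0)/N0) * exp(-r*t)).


(K - N0)/N0 = (3792 - 223)/223 = 3569/223 = 16.0045
r*t = 0.26 * 16 = 4.16; exp(-4.16) = 0.0156076
16.0045 * 0.0156076 = 0.249792
1 + 0.249792 = 1.24979
N = 3792 / 1.24979 = 3034.11 ≈ 3034

3034


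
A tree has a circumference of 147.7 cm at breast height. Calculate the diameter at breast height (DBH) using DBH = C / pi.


DBH = C / pi = 147.7 / 3.141593 = 47.0144 ≈ 47.01 cm

47.01 cm


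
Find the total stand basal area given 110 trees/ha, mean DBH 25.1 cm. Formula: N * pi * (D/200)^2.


(D/200)^2 = (25.1/200)^2 = 0.1255^2 = 0.01575025
Individual BA = 3.141593 * 0.01575025 = 0.0494809 m^2
Stand BA = 110 * 0.0494809 = 5.44290 ≈ 5.44 m^2/ha

5.44 m^2/ha


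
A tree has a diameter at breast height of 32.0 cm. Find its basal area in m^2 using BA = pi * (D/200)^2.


D/200 = 32.0/200 = 0.16 m
(D/200)^2 = 0.16^2 = 0.0256
BA = 3.141593 * 0.0256 = 0.0804248 ≈ 0.0804 m^2

0.0804 m^2


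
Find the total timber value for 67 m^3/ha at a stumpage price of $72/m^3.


Value = 67 * 72 = $4824/ha

$4824/ha


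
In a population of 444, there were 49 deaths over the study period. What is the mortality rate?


Mortality rate = 49 / 444 = 0.110360 ≈ 0.1104

0.1104


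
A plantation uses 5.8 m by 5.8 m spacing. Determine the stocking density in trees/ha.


N = 10000 / 5.8^2 = 10000 / 33.64 = 297.265 ≈ 297 trees/ha

297 trees/ha


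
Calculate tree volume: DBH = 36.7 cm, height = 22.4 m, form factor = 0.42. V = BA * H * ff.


(D/200)^2 = (36.7/200)^2 = 0.1835^2 = 0.03367225
BA = 3.141593 * 0.03367225 = 0.105785 m^2
V = 0.105785 * 22.4 * 0.42 = 0.995225 ≈ 0.995 m^3

0.995 m^3


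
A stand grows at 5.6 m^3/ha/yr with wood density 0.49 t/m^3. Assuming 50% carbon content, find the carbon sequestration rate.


C = 5.6 * 0.49 * 0.5 = 1.372 ≈ 1.37 t C/ha/yr

1.37 t C/ha/yr


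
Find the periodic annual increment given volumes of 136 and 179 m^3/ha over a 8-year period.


PAI = (V2 - V1) / period = (179 - 136) / 8 = 43 / 8 = 5.3750 ≈ 5.38 m^3/ha/yr

5.38 m^3/ha/yr


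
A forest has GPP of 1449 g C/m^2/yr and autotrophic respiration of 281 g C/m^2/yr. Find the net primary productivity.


NPP = GPP - Ra = 1449 - 281 = 1168 g C/m^2/yr

1168 g C/m^2/yr


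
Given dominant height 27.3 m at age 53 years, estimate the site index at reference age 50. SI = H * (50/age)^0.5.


50/53 = 0.943396
(0.943396)^0.5 = 0.971286
SI = 27.3 * 0.971286 = 26.5161 ≈ 26.5 m

26.5 m


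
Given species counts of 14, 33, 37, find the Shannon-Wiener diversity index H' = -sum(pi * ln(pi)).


Total N = 14 + 33 + 37 = 84
Per-species terms:
  p = 14/84 = 0.166667; ln(p) = -1.791757; p*ln(p) = 0.166667 * (-1.791757) = -0.298627
  p = 33/84 = 0.392857; ln(p) = -0.934310; p*ln(p) = 0.392857 * (-0.934310) = -0.367050
  p = 37/84 = 0.440476; ln(p) = -0.819899; p*ln(p) = 0.440476 * (-0.819899) = -0.361146
sum(p*ln(p)) = (-0.298627) + (-0.367050) + (-0.361146) = -1.026823
H' = -(-1.026823) = 1.026823 ≈ 1.0268

1.0268


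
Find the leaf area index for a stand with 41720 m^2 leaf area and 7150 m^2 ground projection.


LAI = 41720 / 7150 = 5.83497 ≈ 5.83

5.83


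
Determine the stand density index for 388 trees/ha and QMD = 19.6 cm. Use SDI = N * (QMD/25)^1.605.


QMD/25 = 19.6/25 = 0.784
(0.784)^1.605 = exp(1.605 * ln(0.784)) = exp(1.605 * (-0.243346)) = exp(-0.390570) = 0.676671
SDI = 388 * 0.676671 = 262.548 ≈ 263

263


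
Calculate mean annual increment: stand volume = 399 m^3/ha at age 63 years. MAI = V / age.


MAI = 399 / 63 = 6.3333 ≈ 6.33 m^3/ha/yr

6.33 m^3/ha/yr


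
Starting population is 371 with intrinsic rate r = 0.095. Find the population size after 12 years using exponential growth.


r*t = 0.095 * 12 = 1.14
exp(1.14) = 3.12677
N = 371 * 3.12677 = 1160.03 ≈ 1160

1160


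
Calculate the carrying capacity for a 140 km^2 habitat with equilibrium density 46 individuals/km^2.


K = 46 * 140 = 6440 individuals

6440 individuals


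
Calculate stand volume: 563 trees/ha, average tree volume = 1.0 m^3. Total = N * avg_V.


V_stand = 563 * 1.0 = 563.0 m^3/ha

563.0 m^3/ha


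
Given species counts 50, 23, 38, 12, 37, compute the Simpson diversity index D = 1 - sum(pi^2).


Total N = 50 + 23 + 38 + 12 + 37 = 160
Per-species terms:
  p = 50/160 = 0.312500; p^2 = 0.312500^2 = 0.097656
  p = 23/160 = 0.143750; p^2 = 0.143750^2 = 0.020664
  p = 38/160 = 0.237500; p^2 = 0.237500^2 = 0.056406
  p = 12/160 = 0.075000; p^2 = 0.075000^2 = 0.005625
  p = 37/160 = 0.231250; p^2 = 0.231250^2 = 0.053477
sum(p^2) = 0.097656 + 0.020664 + 0.056406 + 0.005625 + 0.053477 = 0.233828
D = 1 - 0.233828 = 0.766172 ≈ 0.7662

0.7662


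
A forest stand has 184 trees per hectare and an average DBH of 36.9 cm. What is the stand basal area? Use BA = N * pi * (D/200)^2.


(D/200)^2 = (36.9/200)^2 = 0.1845^2 = 0.03404025
Individual BA = 3.141593 * 0.03404025 = 0.106941 m^2
Stand BA = 184 * 0.106941 = 19.6771 ≈ 19.68 m^2/ha

19.68 m^2/ha


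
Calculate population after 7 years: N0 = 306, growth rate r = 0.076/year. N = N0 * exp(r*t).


r*t = 0.076 * 7 = 0.532
exp(0.532) = 1.70233
N = 306 * 1.70233 = 520.913 ≈ 521

521


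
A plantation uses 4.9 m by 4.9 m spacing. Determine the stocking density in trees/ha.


N = 10000 / 4.9^2 = 10000 / 24.01 = 416.493 ≈ 416 trees/ha

416 trees/ha


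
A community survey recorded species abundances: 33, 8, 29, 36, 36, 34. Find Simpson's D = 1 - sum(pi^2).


Total N = 33 + 8 + 29 + 36 + 36 + 34 = 176
Per-species terms:
  p = 33/176 = 0.187500; p^2 = 0.187500^2 = 0.035156
  p = 8/176 = 0.045455; p^2 = 0.045455^2 = 0.002066
  p = 29/176 = 0.164773; p^2 = 0.164773^2 = 0.027150
  p = 36/176 = 0.204545; p^2 = 0.204545^2 = 0.041839
  p = 36/176 = 0.204545; p^2 = 0.204545^2 = 0.041839
  p = 34/176 = 0.193182; p^2 = 0.193182^2 = 0.037319
sum(p^2) = 0.035156 + 0.002066 + 0.027150 + 0.041839 + 0.041839 + 0.037319 = 0.185369
D = 1 - 0.185369 = 0.814631 ≈ 0.8146

0.8146


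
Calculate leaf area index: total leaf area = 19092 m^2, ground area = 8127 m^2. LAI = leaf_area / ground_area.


LAI = 19092 / 8127 = 2.3492 ≈ 2.35

2.35


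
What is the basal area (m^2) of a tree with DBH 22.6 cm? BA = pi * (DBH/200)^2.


D/200 = 22.6/200 = 0.113 m
(D/200)^2 = 0.113^2 = 0.012769
BA = 3.141593 * 0.012769 = 0.0401150 ≈ 0.0401 m^2

0.0401 m^2


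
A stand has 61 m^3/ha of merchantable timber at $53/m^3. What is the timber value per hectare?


Value = 61 * 53 = $3233/ha

$3233/ha


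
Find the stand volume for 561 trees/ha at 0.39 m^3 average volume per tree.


V_stand = 561 * 0.39 = 218.79 ≈ 218.8 m^3/ha

218.8 m^3/ha


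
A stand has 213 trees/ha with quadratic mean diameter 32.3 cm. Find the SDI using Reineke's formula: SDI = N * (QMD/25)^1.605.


QMD/25 = 32.3/25 = 1.292
(1.292)^1.605 = exp(1.605 * ln(1.292)) = exp(1.605 * 0.256191) = exp(0.411187) = 1.50861
SDI = 213 * 1.50861 = 321.334 ≈ 321

321


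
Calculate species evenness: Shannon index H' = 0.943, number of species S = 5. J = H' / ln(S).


ln(5) = 1.60944
J = H' / ln(S) = 0.943 / 1.60944 = 0.585918 ≈ 0.5859

0.5859


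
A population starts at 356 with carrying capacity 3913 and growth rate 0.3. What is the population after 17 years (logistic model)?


(K - N0)/N0 = (3913 - 356)/356 = 3557/356 = 9.99157
r*t = 0.3 * 17 = 5.1; exp(-5.1) = 0.00609675
9.99157 * 0.00609675 = 0.0609161
1 + 0.0609161 = 1.06092
N = 3913 / 1.06092 = 3688.31 ≈ 3688

3688


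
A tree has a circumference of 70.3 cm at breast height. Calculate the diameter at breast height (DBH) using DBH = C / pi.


DBH = C / pi = 70.3 / 3.141593 = 22.3772 ≈ 22.38 cm

22.38 cm


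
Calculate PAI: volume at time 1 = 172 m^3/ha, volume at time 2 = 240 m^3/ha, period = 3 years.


PAI = (V2 - V1) / period = (240 - 172) / 3 = 68 / 3 = 22.6667 ≈ 22.67 m^3/ha/yr

22.67 m^3/ha/yr


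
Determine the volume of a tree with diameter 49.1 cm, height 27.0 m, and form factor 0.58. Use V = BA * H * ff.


(D/200)^2 = (49.1/200)^2 = 0.2455^2 = 0.06027025
BA = 3.141593 * 0.06027025 = 0.189345 m^2
V = 0.189345 * 27.0 * 0.58 = 2.96514 ≈ 2.965 m^3

2.965 m^3


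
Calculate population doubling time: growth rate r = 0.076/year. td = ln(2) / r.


td = ln(2) / 0.076 = 0.693147 / 0.076 = 9.12036 ≈ 9.1 years

9.1 years


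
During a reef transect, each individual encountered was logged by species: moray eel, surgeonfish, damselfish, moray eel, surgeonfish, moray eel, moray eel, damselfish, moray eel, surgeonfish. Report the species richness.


Total individuals logged = 10
Distinct species (count of individuals): moray eel (5), surgeonfish (3), damselfish (2)
Species richness = number of distinct species = 3

3


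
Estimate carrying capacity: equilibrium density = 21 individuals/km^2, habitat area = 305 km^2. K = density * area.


K = 21 * 305 = 6405 individuals

6405 individuals


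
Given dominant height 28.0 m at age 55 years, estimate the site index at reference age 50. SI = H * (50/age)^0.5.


50/55 = 0.909091
(0.909091)^0.5 = 0.953463
SI = 28.0 * 0.953463 = 26.6970 ≈ 26.7 m

26.7 m


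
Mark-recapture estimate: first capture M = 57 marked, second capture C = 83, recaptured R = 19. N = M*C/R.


N = M * C / R = 57 * 83 / 19 = 4731 / 19 = 249

249 individuals


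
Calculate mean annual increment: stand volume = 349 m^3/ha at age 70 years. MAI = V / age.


MAI = 349 / 70 = 4.9857 ≈ 4.99 m^3/ha/yr

4.99 m^3/ha/yr


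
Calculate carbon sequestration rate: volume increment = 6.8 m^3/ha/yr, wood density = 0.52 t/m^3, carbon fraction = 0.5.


C = 6.8 * 0.52 * 0.5 = 1.768 ≈ 1.77 t C/ha/yr

1.77 t C/ha/yr


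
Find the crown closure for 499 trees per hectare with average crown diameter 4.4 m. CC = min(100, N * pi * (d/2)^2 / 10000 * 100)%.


(d/2)^2 = (4.4/2)^2 = 2.2^2 = 4.84
Crown area = 3.141593 * 4.84 = 15.2053 m^2
N * area / 10000 * 100 = 499 * 15.2053 / 10000 * 100 = 75.8744
CC = min(100, 75.8744) = 75.8744 ≈ 75.9%

75.9%


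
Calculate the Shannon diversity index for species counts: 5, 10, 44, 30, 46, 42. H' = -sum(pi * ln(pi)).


Total N = 5 + 10 + 44 + 30 + 46 + 42 = 177
Per-species terms:
  p = 5/177 = 0.028249; ln(p) = -3.566697; p*ln(p) = 0.028249 * (-3.566697) = -0.100756
  p = 10/177 = 0.056497; ln(p) = -2.873568; p*ln(p) = 0.056497 * (-2.873568) = -0.162348
  p = 44/177 = 0.248588; ln(p) = -1.391958; p*ln(p) = 0.248588 * (-1.391958) = -0.346024
  p = 30/177 = 0.169492; ln(p) = -1.774950; p*ln(p) = 0.169492 * (-1.774950) = -0.300840
  p = 46/177 = 0.259887; ln(p) = -1.347508; p*ln(p) = 0.259887 * (-1.347508) = -0.350200
  p = 42/177 = 0.237288; ln(p) = -1.438481; p*ln(p) = 0.237288 * (-1.438481) = -0.341334
sum(p*ln(p)) = (-0.100756) + (-0.162348) + (-0.346024) + (-0.300840) + (-0.350200) + (-0.341334) = -1.601502
H' = -(-1.601502) = 1.601502 ≈ 1.6015

1.6015


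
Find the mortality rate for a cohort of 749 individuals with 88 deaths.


Mortality rate = 88 / 749 = 0.117490 ≈ 0.1175

0.1175


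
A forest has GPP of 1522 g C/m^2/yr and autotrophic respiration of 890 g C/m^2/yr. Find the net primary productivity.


NPP = GPP - Ra = 1522 - 890 = 632 g C/m^2/yr

632 g C/m^2/yr


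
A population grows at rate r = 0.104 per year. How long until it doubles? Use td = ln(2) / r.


td = ln(2) / 0.104 = 0.693147 / 0.104 = 6.66488 ≈ 6.7 years

6.7 years


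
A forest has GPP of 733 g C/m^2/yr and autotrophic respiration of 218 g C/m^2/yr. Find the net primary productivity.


NPP = GPP - Ra = 733 - 218 = 515 g C/m^2/yr

515 g C/m^2/yr


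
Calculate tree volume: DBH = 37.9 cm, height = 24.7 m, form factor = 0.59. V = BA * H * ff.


(D/200)^2 = (37.9/200)^2 = 0.1895^2 = 0.03591025
BA = 3.141593 * 0.03591025 = 0.112815 m^2
V = 0.112815 * 24.7 * 0.59 = 1.64405 ≈ 1.644 m^3

1.644 m^3


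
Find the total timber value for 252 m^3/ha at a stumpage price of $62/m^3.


Value = 252 * 62 = $15624/ha

$15624/ha


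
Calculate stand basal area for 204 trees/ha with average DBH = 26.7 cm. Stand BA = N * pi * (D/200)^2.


(D/200)^2 = (26.7/200)^2 = 0.1335^2 = 0.01782225
Individual BA = 3.141593 * 0.01782225 = 0.0559903 m^2
Stand BA = 204 * 0.0559903 = 11.4220 ≈ 11.42 m^2/ha

11.42 m^2/ha


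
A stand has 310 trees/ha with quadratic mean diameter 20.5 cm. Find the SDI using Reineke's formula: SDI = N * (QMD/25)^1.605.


QMD/25 = 20.5/25 = 0.82
(0.82)^1.605 = exp(1.605 * ln(0.82)) = exp(1.605 * (-0.198451)) = exp(-0.318514) = 0.727229
SDI = 310 * 0.727229 = 225.441 ≈ 225

225


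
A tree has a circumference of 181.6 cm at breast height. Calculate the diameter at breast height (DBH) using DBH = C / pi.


DBH = C / pi = 181.6 / 3.141593 = 57.8051 ≈ 57.81 cm

57.81 cm


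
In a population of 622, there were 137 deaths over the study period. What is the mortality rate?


Mortality rate = 137 / 622 = 0.220257 ≈ 0.2203

0.2203


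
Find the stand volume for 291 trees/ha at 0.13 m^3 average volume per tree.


V_stand = 291 * 0.13 = 37.83 ≈ 37.8 m^3/ha

37.8 m^3/ha


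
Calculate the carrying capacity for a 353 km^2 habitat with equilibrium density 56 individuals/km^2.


K = 56 * 353 = 19768 individuals

19768 individuals


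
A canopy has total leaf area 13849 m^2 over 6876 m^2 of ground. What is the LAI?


LAI = 13849 / 6876 = 2.0141 ≈ 2.01

2.01


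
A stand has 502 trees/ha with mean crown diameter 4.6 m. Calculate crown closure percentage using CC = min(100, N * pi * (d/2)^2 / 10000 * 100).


(d/2)^2 = (4.6/2)^2 = 2.3^2 = 5.29
Crown area = 3.141593 * 5.29 = 16.6190 m^2
N * area / 10000 * 100 = 502 * 16.6190 / 10000 * 100 = 83.4274
CC = min(100, 83.4274) = 83.4274 ≈ 83.4%

83.4%


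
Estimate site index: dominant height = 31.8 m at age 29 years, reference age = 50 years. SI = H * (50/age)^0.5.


50/29 = 1.72414
(1.72414)^0.5 = 1.31307
SI = 31.8 * 1.31307 = 41.7556 ≈ 41.8 m

41.8 m


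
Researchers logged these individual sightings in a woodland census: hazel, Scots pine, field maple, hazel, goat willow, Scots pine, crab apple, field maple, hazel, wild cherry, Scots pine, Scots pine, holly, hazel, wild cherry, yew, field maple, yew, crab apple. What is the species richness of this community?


Total individuals logged = 19
Distinct species (count of individuals): hazel (4), Scots pine (4), field maple (3), goat willow (1), crab apple (2), wild cherry (2), holly (1), yew (2)
Species richness = number of distinct species = 8

8


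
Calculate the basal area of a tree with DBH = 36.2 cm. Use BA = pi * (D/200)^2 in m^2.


D/200 = 36.2/200 = 0.181 m
(D/200)^2 = 0.181^2 = 0.032761
BA = 3.141593 * 0.032761 = 0.102922 ≈ 0.1029 m^2

0.1029 m^2


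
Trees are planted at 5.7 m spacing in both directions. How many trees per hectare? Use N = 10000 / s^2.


N = 10000 / 5.7^2 = 10000 / 32.49 = 307.787 ≈ 308 trees/ha

308 trees/ha


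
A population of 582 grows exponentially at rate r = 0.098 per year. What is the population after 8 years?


r*t = 0.098 * 8 = 0.784
exp(0.784) = 2.19022
N = 582 * 2.19022 = 1274.71 ≈ 1275

1275


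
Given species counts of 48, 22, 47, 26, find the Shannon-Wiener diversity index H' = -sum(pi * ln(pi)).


Total N = 48 + 22 + 47 + 26 = 143
Per-species terms:
  p = 48/143 = 0.335664; ln(p) = -1.091645; p*ln(p) = 0.335664 * (-1.091645) = -0.366426
  p = 22/143 = 0.153846; ln(p) = -1.871803; p*ln(p) = 0.153846 * (-1.871803) = -0.287969
  p = 47/143 = 0.328671; ln(p) = -1.112698; p*ln(p) = 0.328671 * (-1.112698) = -0.365712
  p = 26/143 = 0.181818; ln(p) = -1.704749; p*ln(p) = 0.181818 * (-1.704749) = -0.309954
sum(p*ln(p)) = (-0.366426) + (-0.287969) + (-0.365712) + (-0.309954) = -1.330061
H' = -(-1.330061) = 1.330061 ≈ 1.3301

1.3301


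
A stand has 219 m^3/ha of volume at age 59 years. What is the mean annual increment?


MAI = 219 / 59 = 3.7119 ≈ 3.71 m^3/ha/yr

3.71 m^3/ha/yr


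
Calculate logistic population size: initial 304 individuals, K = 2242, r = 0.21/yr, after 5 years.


(K - N0)/N0 = (2242 - 304)/304 = 1938/304 = 6.37500
r*t = 0.21 * 5 = 1.05; exp(-1.05) = 0.349938
6.37500 * 0.349938 = 2.23085
1 + 2.23085 = 3.23085
N = 2242 / 3.23085 = 693.935 ≈ 694

694


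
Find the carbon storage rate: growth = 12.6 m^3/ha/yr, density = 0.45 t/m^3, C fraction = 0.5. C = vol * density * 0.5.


C = 12.6 * 0.45 * 0.5 = 2.835 ≈ 2.84 t C/ha/yr

2.84 t C/ha/yr


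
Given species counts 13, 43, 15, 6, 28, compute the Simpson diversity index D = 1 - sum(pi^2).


Total N = 13 + 43 + 15 + 6 + 28 = 105
Per-species terms:
  p = 13/105 = 0.123810; p^2 = 0.123810^2 = 0.015329
  p = 43/105 = 0.409524; p^2 = 0.409524^2 = 0.167710
  p = 15/105 = 0.142857; p^2 = 0.142857^2 = 0.020408
  p = 6/105 = 0.057143; p^2 = 0.057143^2 = 0.003265
  p = 28/105 = 0.266667; p^2 = 0.266667^2 = 0.071111
sum(p^2) = 0.015329 + 0.167710 + 0.020408 + 0.003265 + 0.071111 = 0.277823
D = 1 - 0.277823 = 0.722177 ≈ 0.7222

0.7222


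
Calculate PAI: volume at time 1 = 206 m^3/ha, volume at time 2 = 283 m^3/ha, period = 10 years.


PAI = (V2 - V1) / period = (283 - 206) / 10 = 77 / 10 = 7.70 m^3/ha/yr

7.70 m^3/ha/yr


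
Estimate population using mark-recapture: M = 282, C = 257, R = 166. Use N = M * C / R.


N = M * C / R = 282 * 257 / 166 = 72474 / 166 = 436.59 ≈ 437

437 individuals


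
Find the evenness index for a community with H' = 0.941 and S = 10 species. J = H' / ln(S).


ln(10) = 2.30259
J = H' / ln(S) = 0.941 / 2.30259 = 0.408670 ≈ 0.4087

0.4087


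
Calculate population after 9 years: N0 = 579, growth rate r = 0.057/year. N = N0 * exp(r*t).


r*t = 0.057 * 9 = 0.513
exp(0.513) = 1.67029
N = 579 * 1.67029 = 967.098 ≈ 967

967


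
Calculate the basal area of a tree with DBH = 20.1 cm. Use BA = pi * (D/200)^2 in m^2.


D/200 = 20.1/200 = 0.1005 m
(D/200)^2 = 0.1005^2 = 0.01010025
BA = 3.141593 * 0.01010025 = 0.0317309 ≈ 0.0317 m^2

0.0317 m^2


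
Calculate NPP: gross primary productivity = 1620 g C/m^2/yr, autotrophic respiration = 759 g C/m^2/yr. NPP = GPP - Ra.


NPP = GPP - Ra = 1620 - 759 = 861 g C/m^2/yr

861 g C/m^2/yr


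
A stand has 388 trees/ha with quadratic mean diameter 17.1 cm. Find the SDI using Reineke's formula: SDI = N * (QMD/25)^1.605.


QMD/25 = 17.1/25 = 0.684
(0.684)^1.605 = exp(1.605 * ln(0.684)) = exp(1.605 * (-0.379797)) = exp(-0.609574) = 0.543582
SDI = 388 * 0.543582 = 210.910 ≈ 211

211


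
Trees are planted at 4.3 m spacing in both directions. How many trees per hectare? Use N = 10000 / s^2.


N = 10000 / 4.3^2 = 10000 / 18.49 = 540.833 ≈ 541 trees/ha

541 trees/ha


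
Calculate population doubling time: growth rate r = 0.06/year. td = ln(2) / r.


td = ln(2) / 0.06 = 0.693147 / 0.06 = 11.5525 ≈ 11.6 years

11.6 years


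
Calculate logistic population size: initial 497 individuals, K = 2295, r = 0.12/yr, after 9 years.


(K - N0)/N0 = (2295 - 497)/497 = 1798/497 = 3.61771
r*t = 0.12 * 9 = 1.08; exp(-1.08) = 0.339596
3.61771 * 0.339596 = 1.22856
1 + 1.22856 = 2.22856
N = 2295 / 2.22856 = 1029.81 ≈ 1030

1030


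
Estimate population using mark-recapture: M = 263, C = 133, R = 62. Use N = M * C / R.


N = M * C / R = 263 * 133 / 62 = 34979 / 62 = 564.18 ≈ 564

564 individuals


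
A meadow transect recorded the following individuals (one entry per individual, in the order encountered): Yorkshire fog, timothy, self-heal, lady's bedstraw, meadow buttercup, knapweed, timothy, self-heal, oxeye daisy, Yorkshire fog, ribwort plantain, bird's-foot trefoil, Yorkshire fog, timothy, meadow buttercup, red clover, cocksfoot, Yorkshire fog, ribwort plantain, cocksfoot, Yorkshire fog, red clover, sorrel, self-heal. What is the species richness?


Total individuals logged = 24
Distinct species (count of individuals): Yorkshire fog (5), timothy (3), self-heal (3), lady's bedstraw (1), meadow buttercup (2), knapweed (1), oxeye daisy (1), ribwort plantain (2), bird's-foot trefoil (1), red clover (2), cocksfoot (2), sorrel (1)
Species richness = number of distinct species = 12

12
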